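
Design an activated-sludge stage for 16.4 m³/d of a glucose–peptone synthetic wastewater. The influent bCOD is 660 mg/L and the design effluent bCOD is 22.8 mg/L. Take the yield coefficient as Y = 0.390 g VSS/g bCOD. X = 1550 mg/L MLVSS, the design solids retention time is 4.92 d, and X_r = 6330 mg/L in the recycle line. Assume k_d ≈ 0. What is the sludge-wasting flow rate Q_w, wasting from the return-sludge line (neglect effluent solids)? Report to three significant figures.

With k_d = 0 the design equation reduces to V = Y Q (S₀−S) θ_c / X = 0.390 × 16.4 × (660 − 22.8) × 4.92 / 1550 = 12.94 m³.
Wasting from the return line (neglecting effluent solids): Q_w = V·X / (θ_c·X_r) = 12.94 × 1550 / (4.92 × 6330) = 0.6438 m³/d.

Q_w ≈ 0.644 m³/d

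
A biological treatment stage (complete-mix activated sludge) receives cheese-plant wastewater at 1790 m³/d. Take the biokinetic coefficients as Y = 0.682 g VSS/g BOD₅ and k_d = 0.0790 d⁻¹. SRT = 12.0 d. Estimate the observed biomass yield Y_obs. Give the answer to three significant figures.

Y_obs ≈ 0.350 g VSS/g BOD₅

The observed yield is Y_obs = Y/(1 + k_d·θ_c) = 0.682 / (1 + 0.0790 × 12.0) = 0.682 / 1.948 = 0.3501 g VSS per g BOD₅ removed.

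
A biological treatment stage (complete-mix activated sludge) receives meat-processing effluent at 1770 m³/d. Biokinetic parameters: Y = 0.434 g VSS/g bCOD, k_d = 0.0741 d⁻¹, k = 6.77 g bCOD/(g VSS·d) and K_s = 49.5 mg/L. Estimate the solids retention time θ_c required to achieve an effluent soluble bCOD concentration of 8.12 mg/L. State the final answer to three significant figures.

From 1/θ_c = Y·k·S/(K_s + S) − k_d: Y·k·S/(K_s+S) = 0.434 × 6.77 × 8.12 / (49.5 + 8.12) = 0.4141 d⁻¹.
Then 1/θ_c = μ − k_d = 0.4141 − 0.0741 = 0.3400 d⁻¹, giving θ_c = 2.942 d.

θ_c ≈ 2.94 d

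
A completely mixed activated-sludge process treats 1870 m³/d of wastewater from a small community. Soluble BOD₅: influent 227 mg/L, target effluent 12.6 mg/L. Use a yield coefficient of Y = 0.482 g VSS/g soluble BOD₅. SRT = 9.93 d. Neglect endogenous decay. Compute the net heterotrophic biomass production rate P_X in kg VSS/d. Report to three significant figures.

P_X ≈ 193 kg VSS/d

Since k_d ≈ 0, Y_obs = Y = 0.482 g VSS/g soluble BOD₅.
Mass of soluble BOD₅ removed per day: Q(S₀ − S) = 1870 × 214.4 g/m³ = 400.9 kg/d.
P_X = Y_obs · Q(S₀ − S) = 0.4820 × 400.9 = 193.2 kg VSS/d.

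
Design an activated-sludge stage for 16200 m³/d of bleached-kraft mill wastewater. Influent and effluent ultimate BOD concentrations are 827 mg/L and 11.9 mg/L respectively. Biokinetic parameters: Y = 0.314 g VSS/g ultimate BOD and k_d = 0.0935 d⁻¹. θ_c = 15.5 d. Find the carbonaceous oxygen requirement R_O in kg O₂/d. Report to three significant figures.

R_O ≈ 10800 kg O₂/d

Y_obs = Y / (1 + k_d θ_c) = 0.314 / (1 + 0.0935 × 15.5) = 0.314 / 2.449 = 0.1282.
ΔS = 827 − 11.9 = 815.1 mg/L, so the substrate removal rate is 16200 × 815.1/1000 = 13205 kg ultimate BOD/d.
Biomass synthesised: P_X = Y_obs × 13205 = 1693 kg VSS/d.
R_O = Q·ΔS − 1.42 P_X = 13205 − 2404 = 10801 kg O₂/d.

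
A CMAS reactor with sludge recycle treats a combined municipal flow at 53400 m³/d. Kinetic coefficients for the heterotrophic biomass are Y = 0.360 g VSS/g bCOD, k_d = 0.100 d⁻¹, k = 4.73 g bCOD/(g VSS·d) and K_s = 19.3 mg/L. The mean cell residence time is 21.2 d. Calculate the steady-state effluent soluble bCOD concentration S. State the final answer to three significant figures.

Effluent substrate depends only on kinetics and SRT: S = K_s(1 + k_d θ_c) / [θ_c(Yk − k_d) − 1] = 19.3 × (1 + 0.100 × 21.2) / [21.2 × (0.360 × 4.73 − 0.100) − 1] = 60.22 / 32.98 = 1.826 mg/L.

S ≈ 1.83 mg/L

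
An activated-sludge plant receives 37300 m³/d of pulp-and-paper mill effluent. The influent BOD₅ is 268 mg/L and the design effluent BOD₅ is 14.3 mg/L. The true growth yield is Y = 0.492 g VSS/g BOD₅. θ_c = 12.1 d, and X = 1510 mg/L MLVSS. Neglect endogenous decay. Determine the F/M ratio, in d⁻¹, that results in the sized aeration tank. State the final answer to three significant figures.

F/M ≈ 0.177 d⁻¹

With k_d = 0 the design equation reduces to V = Y Q (S₀−S) θ_c / X = 0.492 × 37300 × (268 − 14.3) × 12.1 / 1510 = 37308 m³.
Food-to-microorganism ratio F/M = Q S₀ / (V X) = 37300 × 268 / (37308 × 1510) = 0.1774 d⁻¹.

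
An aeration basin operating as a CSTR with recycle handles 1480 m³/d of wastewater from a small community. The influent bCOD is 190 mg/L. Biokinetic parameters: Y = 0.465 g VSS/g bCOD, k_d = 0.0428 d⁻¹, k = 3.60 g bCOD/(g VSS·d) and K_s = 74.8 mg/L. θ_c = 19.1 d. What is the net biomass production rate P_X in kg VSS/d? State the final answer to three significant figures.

P_X ≈ 70.2 kg VSS/d

For a completely mixed reactor with recycle the Lawrence–McCarty relation gives S = K_s·(1 + k_d·θ_c) / [θ_c·(Y·k − k_d) − 1] = 74.8 × (1 + 0.0428 × 19.1) / [19.1 × (0.465 × 3.60 − 0.0428) − 1] = 135.9 / 30.16 = 4.508 mg/L.
Observed yield with endogenous decay: Y_obs = Y / (1 + k_d·θ_c) = 0.465 / (1 + 0.0428 × 19.1) = 0.465 / 1.817 = 0.2558 g VSS/g bCOD.
ΔS = 190 − 4.51 = 185.5 mg/L, so the substrate removal rate is 1480 × 185.5/1000 = 274.5 kg bCOD/d.
So the net sludge growth is P_X = 0.2558 × 274.5 = 70.24 kg VSS/d.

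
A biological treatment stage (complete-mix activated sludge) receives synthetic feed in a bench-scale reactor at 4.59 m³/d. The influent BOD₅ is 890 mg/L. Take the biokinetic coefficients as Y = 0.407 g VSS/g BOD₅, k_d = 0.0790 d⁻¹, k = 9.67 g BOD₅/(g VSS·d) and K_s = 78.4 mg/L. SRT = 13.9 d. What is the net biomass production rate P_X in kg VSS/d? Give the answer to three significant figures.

Effluent substrate depends only on kinetics and SRT: S = K_s(1 + k_d θ_c) / [θ_c(Yk − k_d) − 1] = 78.4 × (1 + 0.0790 × 13.9) / [13.9 × (0.407 × 9.67 − 0.0790) − 1] = 164.5 / 52.61 = 3.127 mg/L.
Y_obs = Y / (1 + k_d θ_c) = 0.407 / (1 + 0.0790 × 13.9) = 0.407 / 2.098 = 0.1940.
Substrate removed = Q·(S₀ − S) = 4.59 m³/d × (890 − 3.13) g/m³ = 4.07×10^3 g/d = 4.071 kg/d.
So the net sludge growth is P_X = 0.1940 × 4.071 = 0.7897 kg VSS/d.

P_X ≈ 0.790 kg VSS/d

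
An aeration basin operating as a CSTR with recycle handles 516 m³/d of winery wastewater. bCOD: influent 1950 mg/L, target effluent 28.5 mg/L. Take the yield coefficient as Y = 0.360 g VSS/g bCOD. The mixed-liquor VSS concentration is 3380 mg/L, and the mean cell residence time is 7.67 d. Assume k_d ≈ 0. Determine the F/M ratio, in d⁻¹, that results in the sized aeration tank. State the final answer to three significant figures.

F/M ≈ 0.368 d⁻¹

V·X = Y·Q·ΔS·θ_c gives V = 0.360 × 516 × (1950 − 28.5) × 7.67 / 3380 = 810.0 m³.
Food-to-microorganism ratio F/M = Q S₀ / (V X) = 516 × 1950 / (810.0 × 3380) = 0.3675 d⁻¹.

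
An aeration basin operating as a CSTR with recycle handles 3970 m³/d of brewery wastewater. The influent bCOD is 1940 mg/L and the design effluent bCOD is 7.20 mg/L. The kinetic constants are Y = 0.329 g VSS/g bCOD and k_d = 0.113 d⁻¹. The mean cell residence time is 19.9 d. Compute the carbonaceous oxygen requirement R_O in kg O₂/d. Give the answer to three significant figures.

R_O ≈ 6570 kg O₂/d

Observed yield with endogenous decay: Y_obs = Y / (1 + k_d·θ_c) = 0.329 / (1 + 0.113 × 19.9) = 0.329 / 3.249 = 0.1013 g VSS/g bCOD.
ΔS = 1940 − 7.20 = 1933 mg/L, so the substrate removal rate is 3970 × 1933/1000 = 7673 kg bCOD/d.
Biomass synthesised: P_X = Y_obs × 7673 = 777.1 kg VSS/d.
R_O = Q·(S₀ − S) − 1.42·P_X = 7673 − 1.42 × 777.1 = 6570 kg O₂/d.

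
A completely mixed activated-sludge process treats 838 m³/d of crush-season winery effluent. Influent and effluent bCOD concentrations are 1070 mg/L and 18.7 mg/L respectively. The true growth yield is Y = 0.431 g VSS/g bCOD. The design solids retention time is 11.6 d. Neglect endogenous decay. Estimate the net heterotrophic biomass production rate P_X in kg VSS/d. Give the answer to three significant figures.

No decay correction is needed, so Y_obs = Y = 0.431.
Mass of bCOD removed per day: Q(S₀ − S) = 838 × 1051 g/m³ = 881.0 kg/d.
P_X = Y_obs · Q(S₀ − S) = 0.4310 × 881.0 = 379.7 kg VSS/d.

P_X ≈ 380 kg VSS/d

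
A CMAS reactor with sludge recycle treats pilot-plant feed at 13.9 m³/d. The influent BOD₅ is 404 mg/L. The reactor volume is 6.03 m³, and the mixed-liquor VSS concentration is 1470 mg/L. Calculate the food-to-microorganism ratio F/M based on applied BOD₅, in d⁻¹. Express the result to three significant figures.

F/M = applied load / biomass = Q·S₀/(V·X) = 13.9 × 404 / (6.030 × 1470) = 0.6335 d⁻¹.

F/M ≈ 0.634 d⁻¹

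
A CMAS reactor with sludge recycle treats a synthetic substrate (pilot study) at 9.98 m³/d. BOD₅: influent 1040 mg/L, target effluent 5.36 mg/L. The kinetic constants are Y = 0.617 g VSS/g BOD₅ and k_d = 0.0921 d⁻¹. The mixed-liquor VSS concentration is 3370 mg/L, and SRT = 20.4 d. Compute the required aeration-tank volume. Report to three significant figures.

V ≈ 13.4 m³

Steady-state biomass mass balance: V·X·(1 + k_d·θ_c) = Y·Q·(S₀ − S)·θ_c, so V = 0.617 × 9.98 × (1040 − 5.36) × 20.4 / [3370 × (1 + 0.0921 × 20.4)] = 1.3×10^5 / 9702 = 13.40 m³.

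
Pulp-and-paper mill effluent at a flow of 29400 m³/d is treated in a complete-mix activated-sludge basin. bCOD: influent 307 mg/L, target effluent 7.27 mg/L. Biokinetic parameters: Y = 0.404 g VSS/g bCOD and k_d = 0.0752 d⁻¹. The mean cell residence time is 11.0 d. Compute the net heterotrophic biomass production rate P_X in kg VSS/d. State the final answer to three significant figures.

P_X ≈ 1950 kg VSS/d

Y_obs = Y / (1 + k_d θ_c) = 0.404 / (1 + 0.0752 × 11.0) = 0.404 / 1.827 = 0.2211.
Q·(S₀ − S) = 29400 × (307 − 7.27) × 10⁻³ = 8812 kg/d removed.
P_X = Y_obs · Q(S₀ − S) = 0.2211 × 8812 = 1948 kg VSS/d.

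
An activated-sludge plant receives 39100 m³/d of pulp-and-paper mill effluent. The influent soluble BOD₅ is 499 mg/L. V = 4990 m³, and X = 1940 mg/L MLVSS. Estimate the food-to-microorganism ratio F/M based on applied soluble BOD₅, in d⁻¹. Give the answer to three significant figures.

F/M = Q·S₀ / (V·X) = 39100 × 499 / (4990 × 1940) = 2.015 g soluble BOD₅·(g VSS·d)⁻¹.

F/M ≈ 2.02 d⁻¹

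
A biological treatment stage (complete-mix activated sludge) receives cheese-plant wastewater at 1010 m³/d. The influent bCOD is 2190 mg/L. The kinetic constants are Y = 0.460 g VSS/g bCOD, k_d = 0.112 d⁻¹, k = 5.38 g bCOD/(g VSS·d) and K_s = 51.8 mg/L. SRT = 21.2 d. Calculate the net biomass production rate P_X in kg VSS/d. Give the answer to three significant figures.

P_X ≈ 301 kg VSS/d

Effluent substrate depends only on kinetics and SRT: S = K_s(1 + k_d θ_c) / [θ_c(Yk − k_d) − 1] = 51.8 × (1 + 0.112 × 21.2) / [21.2 × (0.460 × 5.38 − 0.112) − 1] = 174.8 / 49.09 = 3.561 mg/L.
The observed yield is Y_obs = Y/(1 + k_d·θ_c) = 0.460 / (1 + 0.112 × 21.2) = 0.460 / 3.374 = 0.1363 g VSS per g bCOD removed.
Q·(S₀ − S) = 1010 × (2190 − 3.56) × 10⁻³ = 2208 kg/d removed.
So the net sludge growth is P_X = 0.1363 × 2208 = 301.0 kg VSS/d.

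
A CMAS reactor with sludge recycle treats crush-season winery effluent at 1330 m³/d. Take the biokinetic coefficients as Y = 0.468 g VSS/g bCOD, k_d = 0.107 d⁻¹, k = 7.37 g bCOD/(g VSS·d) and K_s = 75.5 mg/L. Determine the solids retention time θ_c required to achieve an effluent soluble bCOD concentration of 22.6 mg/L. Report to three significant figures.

θ_c ≈ 1.45 d

Specific growth rate at S = 22.6 mg/L: μ = YkS/(K_s+S) = 0.468·7.37·22.6/(75.5+22.6) = 0.7946 d⁻¹.
θ_c = 1/(μ − k_d) = 1/(0.7946 − 0.107) = 1/0.6876 = 1.454 d.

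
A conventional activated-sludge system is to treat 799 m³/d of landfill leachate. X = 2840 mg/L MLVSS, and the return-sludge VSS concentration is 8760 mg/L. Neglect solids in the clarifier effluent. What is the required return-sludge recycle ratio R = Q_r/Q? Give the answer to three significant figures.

R ≈ 0.480

R = Q_r/Q = X/(X_r − X) = 2840 / (8760 − 2840) = 0.4797.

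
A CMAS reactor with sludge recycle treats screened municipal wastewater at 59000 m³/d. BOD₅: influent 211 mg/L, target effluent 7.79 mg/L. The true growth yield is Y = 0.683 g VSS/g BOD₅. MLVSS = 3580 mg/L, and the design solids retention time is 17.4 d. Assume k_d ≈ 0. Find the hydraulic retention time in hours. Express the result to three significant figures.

τ ≈ 16.2 h

V·X = Y·Q·ΔS·θ_c gives V = 0.683 × 59000 × (211 − 7.79) × 17.4 / 3580 = 39800 m³.
Hydraulic retention time τ = V/Q = 39800 / 59000 = 0.6746 d = 16.19 h.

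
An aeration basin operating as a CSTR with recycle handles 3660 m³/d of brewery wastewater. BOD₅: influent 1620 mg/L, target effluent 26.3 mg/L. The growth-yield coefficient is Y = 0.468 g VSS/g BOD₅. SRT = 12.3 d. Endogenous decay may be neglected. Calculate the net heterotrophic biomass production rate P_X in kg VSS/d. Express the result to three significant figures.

Since k_d ≈ 0, Y_obs = Y = 0.468 g VSS/g BOD₅.
Q·(S₀ − S) = 3660 × (1620 − 26.3) × 10⁻³ = 5833 kg/d removed.
So the net sludge growth is P_X = 0.4680 × 5833 = 2730 kg VSS/d.

P_X ≈ 2730 kg VSS/d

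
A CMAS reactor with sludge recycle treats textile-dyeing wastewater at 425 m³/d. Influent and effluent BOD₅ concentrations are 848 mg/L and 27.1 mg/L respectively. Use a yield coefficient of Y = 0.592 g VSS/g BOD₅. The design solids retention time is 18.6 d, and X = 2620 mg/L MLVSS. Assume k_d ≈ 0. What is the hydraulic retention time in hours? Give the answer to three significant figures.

τ ≈ 82.8 h

Biomass mass balance (decay neglected): V·X = Y·Q·(S₀ − S)·θ_c, so V = 0.592 × 425 × (848 − 27.1) × 18.6 / 2620 = 1466 m³.
Hydraulic retention time τ = V/Q = 1466 / 425 = 3.450 d = 82.80 h.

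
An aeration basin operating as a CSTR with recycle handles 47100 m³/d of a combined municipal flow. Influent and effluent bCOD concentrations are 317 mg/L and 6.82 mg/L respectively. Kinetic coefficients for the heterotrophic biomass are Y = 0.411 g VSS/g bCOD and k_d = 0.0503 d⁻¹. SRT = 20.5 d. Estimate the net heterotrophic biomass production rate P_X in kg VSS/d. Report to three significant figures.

Observed yield with endogenous decay: Y_obs = Y / (1 + k_d·θ_c) = 0.411 / (1 + 0.0503 × 20.5) = 0.411 / 2.031 = 0.2023 g VSS/g bCOD.
ΔS = 317 − 6.82 = 310.2 mg/L, so the substrate removal rate is 47100 × 310.2/1000 = 14609 kg bCOD/d.
Biomass produced: P_X = Y_obs·Q·ΔS = 0.2023 × 14609 ≈ 2956 kg VSS/d.

P_X ≈ 2960 kg VSS/d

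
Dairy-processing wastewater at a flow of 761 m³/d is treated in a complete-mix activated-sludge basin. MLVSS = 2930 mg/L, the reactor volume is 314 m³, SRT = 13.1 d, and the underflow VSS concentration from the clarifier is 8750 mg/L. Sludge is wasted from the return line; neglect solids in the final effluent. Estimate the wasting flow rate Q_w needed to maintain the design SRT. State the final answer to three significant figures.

θ_c = V·X/(Q_w·X_r) when wasting from the recycle, so Q_w = V·X/(θ_c·X_r) = 314.0 × 2930 / (13.1 × 8750) = 8.026 m³/d.

Q_w ≈ 8.03 m³/d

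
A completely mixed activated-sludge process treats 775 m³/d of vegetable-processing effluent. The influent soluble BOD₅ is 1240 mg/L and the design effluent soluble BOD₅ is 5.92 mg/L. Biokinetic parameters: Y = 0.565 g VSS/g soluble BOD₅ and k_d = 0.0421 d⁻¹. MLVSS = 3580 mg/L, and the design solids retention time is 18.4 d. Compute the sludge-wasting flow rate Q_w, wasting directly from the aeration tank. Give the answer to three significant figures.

Steady-state biomass mass balance: V·X·(1 + k_d·θ_c) = Y·Q·(S₀ − S)·θ_c, so V = 0.565 × 775 × (1240 − 5.92) × 18.4 / [3580 × (1 + 0.0421 × 18.4)] = 9.94×10^6 / 6353 = 1565 m³.
With mixed-liquor wasting, θ_c = V/Q_w, so Q_w = V/θ_c = 1565/18.4 = 85.06 m³/d.

Q_w ≈ 85.1 m³/d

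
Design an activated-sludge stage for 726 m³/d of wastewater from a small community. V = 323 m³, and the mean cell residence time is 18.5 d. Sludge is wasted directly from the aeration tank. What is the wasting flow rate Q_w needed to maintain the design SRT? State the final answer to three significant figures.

Q_w ≈ 17.5 m³/d

For wasting at MLVSS concentration, Q_w = V/θ_c = 323.0/18.5 = 17.46 m³/d.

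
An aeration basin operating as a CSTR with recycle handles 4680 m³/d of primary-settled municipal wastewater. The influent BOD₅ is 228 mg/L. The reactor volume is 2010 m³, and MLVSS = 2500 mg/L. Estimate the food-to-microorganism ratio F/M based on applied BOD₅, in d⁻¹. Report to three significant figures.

F/M ≈ 0.212 d⁻¹

Food-to-microorganism ratio F/M = Q S₀ / (V X) = 4680 × 228 / (2010 × 2500) = 0.2123 d⁻¹.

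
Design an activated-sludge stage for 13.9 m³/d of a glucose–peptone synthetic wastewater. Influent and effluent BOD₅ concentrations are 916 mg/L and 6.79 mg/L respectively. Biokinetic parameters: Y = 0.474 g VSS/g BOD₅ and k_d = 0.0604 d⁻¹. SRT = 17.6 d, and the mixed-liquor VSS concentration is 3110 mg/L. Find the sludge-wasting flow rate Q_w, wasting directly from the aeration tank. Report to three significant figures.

Steady-state biomass mass balance: V·X·(1 + k_d·θ_c) = Y·Q·(S₀ − S)·θ_c, so V = 0.474 × 13.9 × (916 − 6.79) × 17.6 / [3110 × (1 + 0.0604 × 17.6)] = 1.05×10^5 / 6416 = 16.43 m³.
Wasting from the aeration tank: Q_w = V / θ_c = 16.43 / 17.6 = 0.9337 m³/d.

Q_w ≈ 0.934 m³/d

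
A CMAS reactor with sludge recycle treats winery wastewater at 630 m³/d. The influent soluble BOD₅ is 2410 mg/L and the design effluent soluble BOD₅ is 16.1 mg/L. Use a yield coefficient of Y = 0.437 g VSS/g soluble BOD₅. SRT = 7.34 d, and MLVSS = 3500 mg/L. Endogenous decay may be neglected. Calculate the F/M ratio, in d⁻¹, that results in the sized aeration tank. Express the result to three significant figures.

Biomass mass balance (decay neglected): V·X = Y·Q·(S₀ − S)·θ_c, so V = 0.437 × 630 × (2410 − 16.1) × 7.34 / 3500 = 1382 m³.
Food-to-microorganism ratio F/M = Q S₀ / (V X) = 630 × 2410 / (1382 × 3500) = 0.3139 d⁻¹.

F/M ≈ 0.314 d⁻¹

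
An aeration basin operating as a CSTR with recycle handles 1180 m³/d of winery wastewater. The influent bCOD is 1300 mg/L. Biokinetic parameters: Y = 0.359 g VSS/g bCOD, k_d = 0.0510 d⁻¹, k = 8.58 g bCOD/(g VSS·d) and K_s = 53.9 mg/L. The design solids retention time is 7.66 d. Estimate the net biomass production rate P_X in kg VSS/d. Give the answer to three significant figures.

For a completely mixed reactor with recycle the Lawrence–McCarty relation gives S = K_s·(1 + k_d·θ_c) / [θ_c·(Y·k − k_d) − 1] = 53.9 × (1 + 0.0510 × 7.66) / [7.66 × (0.359 × 8.58 − 0.0510) − 1] = 74.96 / 22.20 = 3.376 mg/L.
Y_obs = Y / (1 + k_d θ_c) = 0.359 / (1 + 0.0510 × 7.66) = 0.359 / 1.391 = 0.2582.
Substrate removed = Q·(S₀ − S) = 1180 m³/d × (1300 − 3.38) g/m³ = 1.53×10^6 g/d = 1530 kg/d.
Net biomass production P_X = Y_obs × Q·(S₀ − S) = 0.2582 × 1530 = 395.0 kg VSS/d.

P_X ≈ 395 kg VSS/d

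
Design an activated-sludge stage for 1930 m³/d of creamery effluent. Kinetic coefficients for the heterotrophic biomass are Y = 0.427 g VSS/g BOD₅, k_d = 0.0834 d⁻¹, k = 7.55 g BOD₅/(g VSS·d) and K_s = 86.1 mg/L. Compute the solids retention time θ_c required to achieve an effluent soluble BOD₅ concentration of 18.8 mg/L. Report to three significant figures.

Specific growth rate at S = 18.8 mg/L: μ = YkS/(K_s+S) = 0.427·7.55·18.8/(86.1+18.8) = 0.5778 d⁻¹.
θ_c = 1/(μ − k_d) = 1/(0.5778 − 0.0834) = 1/0.4944 = 2.023 d.

θ_c ≈ 2.02 d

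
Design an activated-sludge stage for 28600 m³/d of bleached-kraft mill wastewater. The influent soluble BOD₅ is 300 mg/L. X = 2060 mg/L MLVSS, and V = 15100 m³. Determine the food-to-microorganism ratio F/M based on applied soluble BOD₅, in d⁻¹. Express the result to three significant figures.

F/M ≈ 0.276 d⁻¹

F/M = applied load / biomass = Q·S₀/(V·X) = 28600 × 300 / (15100 × 2060) = 0.2758 d⁻¹.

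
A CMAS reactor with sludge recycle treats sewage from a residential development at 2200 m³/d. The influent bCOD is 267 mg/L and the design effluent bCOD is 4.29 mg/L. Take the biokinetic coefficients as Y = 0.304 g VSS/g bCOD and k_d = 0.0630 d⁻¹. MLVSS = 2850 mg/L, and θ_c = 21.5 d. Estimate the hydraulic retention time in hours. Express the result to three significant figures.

τ ≈ 6.14 h

From the SRT design equation V = Y Q (S₀−S) θ_c / [X (1 + k_d θ_c)] = 0.304 × 2200 × (267 − 4.29) × 21.5 / [2850 × (1 + 0.0630 × 21.5)] = 3.78×10^6 / 6710 = 562.9 m³.
τ = V/Q = 562.9/2200 = 0.2559 d, or 6.141 h.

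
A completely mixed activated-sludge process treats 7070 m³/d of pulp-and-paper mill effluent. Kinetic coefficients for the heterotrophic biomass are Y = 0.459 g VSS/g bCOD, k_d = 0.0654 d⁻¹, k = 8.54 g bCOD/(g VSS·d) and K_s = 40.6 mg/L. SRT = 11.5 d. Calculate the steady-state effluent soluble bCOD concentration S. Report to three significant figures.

S ≈ 1.64 mg/L

Effluent substrate depends only on kinetics and SRT: S = K_s(1 + k_d θ_c) / [θ_c(Yk − k_d) − 1] = 40.6 × (1 + 0.0654 × 11.5) / [11.5 × (0.459 × 8.54 − 0.0654) − 1] = 71.14 / 43.33 = 1.642 mg/L.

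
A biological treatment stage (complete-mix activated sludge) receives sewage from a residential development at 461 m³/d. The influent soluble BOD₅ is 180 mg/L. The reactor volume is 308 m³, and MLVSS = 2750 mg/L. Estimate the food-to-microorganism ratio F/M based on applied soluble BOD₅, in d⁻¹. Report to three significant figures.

F/M = applied load / biomass = Q·S₀/(V·X) = 461 × 180 / (308.0 × 2750) = 0.09797 d⁻¹.

F/M ≈ 0.0980 d⁻¹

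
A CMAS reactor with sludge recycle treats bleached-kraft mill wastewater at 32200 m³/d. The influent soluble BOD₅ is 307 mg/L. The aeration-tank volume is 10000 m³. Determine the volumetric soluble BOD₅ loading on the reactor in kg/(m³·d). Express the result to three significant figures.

L_v = Q S₀ / V = 32200 × 307 × 10⁻³ / 10000 = 0.9885 kg/(m³·d).

L_v ≈ 0.989 kg soluble BOD₅/(m³·d)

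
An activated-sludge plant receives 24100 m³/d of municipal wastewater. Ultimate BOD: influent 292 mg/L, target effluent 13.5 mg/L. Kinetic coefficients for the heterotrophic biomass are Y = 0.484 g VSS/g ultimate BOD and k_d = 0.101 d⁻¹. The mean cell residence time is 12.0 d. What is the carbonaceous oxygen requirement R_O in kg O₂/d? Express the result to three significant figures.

R_O ≈ 4630 kg O₂/d

The observed yield is Y_obs = Y/(1 + k_d·θ_c) = 0.484 / (1 + 0.101 × 12.0) = 0.484 / 2.212 = 0.2188 g VSS per g ultimate BOD removed.
ΔS = 292 − 13.5 = 278.5 mg/L, so the substrate removal rate is 24100 × 278.5/1000 = 6712 kg ultimate BOD/d.
P_X = Y_obs·Q·(S₀ − S) = 0.2188 × 6712 = 1469 kg VSS/d.
R_O = Q·(S₀ − S) − 1.42·P_X = 6712 − 1.42 × 1469 = 4626 kg O₂/d.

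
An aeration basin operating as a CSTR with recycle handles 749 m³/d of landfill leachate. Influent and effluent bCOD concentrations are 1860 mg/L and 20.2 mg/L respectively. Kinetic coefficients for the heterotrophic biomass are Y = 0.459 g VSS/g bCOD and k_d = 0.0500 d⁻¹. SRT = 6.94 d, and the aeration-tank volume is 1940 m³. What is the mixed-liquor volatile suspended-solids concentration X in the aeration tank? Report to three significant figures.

Solving the biomass balance for X: X = Y Q (S₀−S) θ_c / [V (1+k_d θ_c)] = 0.459 × 749 × (1860 − 20.2) × 6.94 / [1940 × (1 + 0.0500 × 6.94)] = 1680 mg/L.

X ≈ 1680 mg/L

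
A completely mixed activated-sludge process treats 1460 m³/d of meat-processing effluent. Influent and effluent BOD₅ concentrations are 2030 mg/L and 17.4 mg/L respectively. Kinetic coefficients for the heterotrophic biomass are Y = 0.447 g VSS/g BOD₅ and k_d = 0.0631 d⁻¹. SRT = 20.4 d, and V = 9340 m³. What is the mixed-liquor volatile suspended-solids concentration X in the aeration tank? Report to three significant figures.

X ≈ 1250 mg/L

Solving the biomass balance for X: X = Y Q (S₀−S) θ_c / [V (1+k_d θ_c)] = 0.447 × 1460 × (2030 − 17.4) × 20.4 / [9340 × (1 + 0.0631 × 20.4)] = 1254 mg/L.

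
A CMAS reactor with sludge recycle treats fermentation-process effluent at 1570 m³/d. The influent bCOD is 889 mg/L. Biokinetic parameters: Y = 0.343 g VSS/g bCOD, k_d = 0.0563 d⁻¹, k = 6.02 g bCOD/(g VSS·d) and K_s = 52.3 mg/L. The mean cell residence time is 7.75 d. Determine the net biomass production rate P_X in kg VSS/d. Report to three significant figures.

P_X ≈ 331 kg VSS/d

For a completely mixed reactor with recycle the Lawrence–McCarty relation gives S = K_s·(1 + k_d·θ_c) / [θ_c·(Y·k − k_d) − 1] = 52.3 × (1 + 0.0563 × 7.75) / [7.75 × (0.343 × 6.02 − 0.0563) − 1] = 75.12 / 14.57 = 5.157 mg/L.
Correct the yield for decay: Y_obs = Y/(1 + k_d θ_c) = 0.343 / (1 + 0.0563 × 7.75) = 0.343 / 1.436 = 0.2388.
Mass of bCOD removed per day: Q(S₀ − S) = 1570 × 883.8 g/m³ = 1388 kg/d.
P_X = Y_obs · Q(S₀ − S) = 0.2388 × 1388 = 331.4 kg VSS/d.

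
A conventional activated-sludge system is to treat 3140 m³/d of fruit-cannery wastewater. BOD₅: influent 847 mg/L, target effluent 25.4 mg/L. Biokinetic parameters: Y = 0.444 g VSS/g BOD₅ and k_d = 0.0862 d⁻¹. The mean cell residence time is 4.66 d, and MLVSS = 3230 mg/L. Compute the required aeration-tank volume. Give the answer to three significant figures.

From the SRT design equation V = Y Q (S₀−S) θ_c / [X (1 + k_d θ_c)] = 0.444 × 3140 × (847 − 25.4) × 4.66 / [3230 × (1 + 0.0862 × 4.66)] = 5.34×10^6 / 4527 = 1179 m³.

V ≈ 1180 m³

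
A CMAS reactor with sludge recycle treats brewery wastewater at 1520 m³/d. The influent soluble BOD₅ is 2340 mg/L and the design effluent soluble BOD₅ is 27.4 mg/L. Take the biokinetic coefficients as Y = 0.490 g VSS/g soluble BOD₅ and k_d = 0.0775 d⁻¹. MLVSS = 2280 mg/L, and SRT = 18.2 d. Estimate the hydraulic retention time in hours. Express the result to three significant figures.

Steady-state biomass mass balance: V·X·(1 + k_d·θ_c) = Y·Q·(S₀ − S)·θ_c, so V = 0.490 × 1520 × (2340 − 27.4) × 18.2 / [2280 × (1 + 0.0775 × 18.2)] = 3.13×10^7 / 5496 = 5704 m³.
HRT = V/Q = 5704 m³ / 1520 m³·d⁻¹ = 3.753 d × 24 = 90.06 h.

τ ≈ 90.1 h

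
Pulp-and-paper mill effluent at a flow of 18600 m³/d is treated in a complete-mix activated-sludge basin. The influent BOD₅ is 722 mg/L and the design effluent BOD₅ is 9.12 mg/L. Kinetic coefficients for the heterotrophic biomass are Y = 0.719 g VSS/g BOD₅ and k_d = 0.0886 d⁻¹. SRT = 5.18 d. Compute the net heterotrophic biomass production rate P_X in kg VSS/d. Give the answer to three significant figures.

Observed yield with endogenous decay: Y_obs = Y / (1 + k_d·θ_c) = 0.719 / (1 + 0.0886 × 5.18) = 0.719 / 1.459 = 0.4928 g VSS/g BOD₅.
ΔS = 722 − 9.12 = 712.9 mg/L, so the substrate removal rate is 18600 × 712.9/1000 = 13260 kg BOD₅/d.
So the net sludge growth is P_X = 0.4928 × 13260 = 6535 kg VSS/d.

P_X ≈ 6530 kg VSS/d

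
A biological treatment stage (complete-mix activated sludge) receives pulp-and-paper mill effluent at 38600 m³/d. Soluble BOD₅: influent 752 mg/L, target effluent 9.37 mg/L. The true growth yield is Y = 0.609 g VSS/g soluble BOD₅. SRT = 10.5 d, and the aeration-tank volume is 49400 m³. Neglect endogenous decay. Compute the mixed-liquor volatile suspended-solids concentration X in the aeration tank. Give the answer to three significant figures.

Without decay, X = Y Q (S₀−S) θ_c / V = 0.609 × 38600 × (752 − 9.37) × 10.5 / 49400 = 3711 mg/L.

X ≈ 3710 mg/L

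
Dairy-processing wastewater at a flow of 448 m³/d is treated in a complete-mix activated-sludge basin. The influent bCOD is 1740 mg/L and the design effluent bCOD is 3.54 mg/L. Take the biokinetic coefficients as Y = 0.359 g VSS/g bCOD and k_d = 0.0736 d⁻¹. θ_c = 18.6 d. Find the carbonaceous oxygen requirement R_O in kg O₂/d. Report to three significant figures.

R_O ≈ 611 kg O₂/d

Correct the yield for decay: Y_obs = Y/(1 + k_d θ_c) = 0.359 / (1 + 0.0736 × 18.6) = 0.359 / 2.369 = 0.1515.
Substrate removed = Q·(S₀ − S) = 448 m³/d × (1740 − 3.54) g/m³ = 7.78×10^5 g/d = 777.9 kg/d.
P_X = Y_obs·Q·(S₀ − S) = 0.1515 × 777.9 = 117.9 kg VSS/d.
R_O = Q·(S₀ − S) − 1.42·P_X = 777.9 − 1.42 × 117.9 = 610.5 kg O₂/d.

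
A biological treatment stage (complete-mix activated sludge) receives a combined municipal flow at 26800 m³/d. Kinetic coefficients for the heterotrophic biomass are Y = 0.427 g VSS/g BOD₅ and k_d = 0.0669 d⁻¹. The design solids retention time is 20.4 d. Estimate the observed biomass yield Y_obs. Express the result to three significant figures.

Y_obs ≈ 0.181 g VSS/g BOD₅

Y_obs = Y / (1 + k_d θ_c) = 0.427 / (1 + 0.0669 × 20.4) = 0.427 / 2.365 = 0.1806.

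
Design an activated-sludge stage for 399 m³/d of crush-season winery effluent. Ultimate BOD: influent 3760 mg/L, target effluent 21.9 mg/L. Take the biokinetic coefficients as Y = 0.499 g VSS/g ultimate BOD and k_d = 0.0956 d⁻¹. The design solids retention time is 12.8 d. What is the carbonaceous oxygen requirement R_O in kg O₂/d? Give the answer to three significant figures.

R_O ≈ 1020 kg O₂/d

The observed yield is Y_obs = Y/(1 + k_d·θ_c) = 0.499 / (1 + 0.0956 × 12.8) = 0.499 / 2.224 = 0.2244 g VSS per g ultimate BOD removed.
Q·(S₀ − S) = 399 × (3760 − 21.9) × 10⁻³ = 1492 kg/d removed.
Net sludge production P_X = 0.2244 × 1492 = 334.7 kg VSS/d.
R_O = Q·ΔS − 1.42 P_X = 1492 − 475.3 = 1016 kg O₂/d.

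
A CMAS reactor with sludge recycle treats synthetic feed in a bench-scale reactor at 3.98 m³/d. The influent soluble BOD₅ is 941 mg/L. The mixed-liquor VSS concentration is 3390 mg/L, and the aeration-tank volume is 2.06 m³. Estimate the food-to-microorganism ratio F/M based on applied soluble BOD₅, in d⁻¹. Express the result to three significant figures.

Food-to-microorganism ratio F/M = Q S₀ / (V X) = 3.98 × 941 / (2.060 × 3390) = 0.5363 d⁻¹.

F/M ≈ 0.536 d⁻¹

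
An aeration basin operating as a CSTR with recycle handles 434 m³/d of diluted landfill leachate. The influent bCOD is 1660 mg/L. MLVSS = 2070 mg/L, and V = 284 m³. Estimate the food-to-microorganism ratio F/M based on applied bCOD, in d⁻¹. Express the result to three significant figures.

F/M = applied load / biomass = Q·S₀/(V·X) = 434 × 1660 / (284.0 × 2070) = 1.225 d⁻¹.

F/M ≈ 1.23 d⁻¹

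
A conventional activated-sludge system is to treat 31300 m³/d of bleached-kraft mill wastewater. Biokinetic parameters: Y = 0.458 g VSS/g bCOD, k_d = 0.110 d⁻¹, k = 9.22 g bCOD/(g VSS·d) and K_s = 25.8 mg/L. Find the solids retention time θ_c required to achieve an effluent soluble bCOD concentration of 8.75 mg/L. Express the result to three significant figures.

θ_c ≈ 1.04 d

From 1/θ_c = Y·k·S/(K_s + S) − k_d: Y·k·S/(K_s+S) = 0.458 × 9.22 × 8.75 / (25.8 + 8.75) = 1.069 d⁻¹.
Then 1/θ_c = μ − k_d = 1.069 − 0.110 = 0.9594 d⁻¹, giving θ_c = 1.042 d.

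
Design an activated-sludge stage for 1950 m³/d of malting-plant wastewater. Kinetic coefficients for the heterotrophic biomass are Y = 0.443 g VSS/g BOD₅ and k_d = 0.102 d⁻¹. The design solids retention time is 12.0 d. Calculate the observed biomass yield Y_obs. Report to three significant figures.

Observed yield with endogenous decay: Y_obs = Y / (1 + k_d·θ_c) = 0.443 / (1 + 0.102 × 12.0) = 0.443 / 2.224 = 0.1992 g VSS/g BOD₅.

Y_obs ≈ 0.199 g VSS/g BOD₅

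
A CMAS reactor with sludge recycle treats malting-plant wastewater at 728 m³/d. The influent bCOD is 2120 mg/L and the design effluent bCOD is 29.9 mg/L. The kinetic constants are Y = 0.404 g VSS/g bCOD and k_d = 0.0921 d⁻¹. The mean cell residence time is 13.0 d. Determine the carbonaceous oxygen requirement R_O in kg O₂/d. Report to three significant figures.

R_O ≈ 1120 kg O₂/d

Observed yield with endogenous decay: Y_obs = Y / (1 + k_d·θ_c) = 0.404 / (1 + 0.0921 × 13.0) = 0.404 / 2.197 = 0.1839 g VSS/g bCOD.
Mass of bCOD removed per day: Q(S₀ − S) = 728 × 2090 g/m³ = 1522 kg/d.
P_X = Y_obs·Q·(S₀ − S) = 0.1839 × 1522 = 279.8 kg VSS/d.
Carbonaceous O₂ demand = substrate oxidised − cell-mass equivalent = 1522 − 1.42 × 279.8 = 1124 kg O₂/d.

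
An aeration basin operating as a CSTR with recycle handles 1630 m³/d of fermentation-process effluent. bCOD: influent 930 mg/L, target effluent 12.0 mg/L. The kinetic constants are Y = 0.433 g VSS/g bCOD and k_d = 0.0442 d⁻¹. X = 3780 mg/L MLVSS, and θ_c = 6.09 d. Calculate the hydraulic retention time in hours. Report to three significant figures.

τ ≈ 12.1 h

From the SRT design equation V = Y Q (S₀−S) θ_c / [X (1 + k_d θ_c)] = 0.433 × 1630 × (930 − 12.0) × 6.09 / [3780 × (1 + 0.0442 × 6.09)] = 3.95×10^6 / 4797 = 822.5 m³.
τ = V/Q = 822.5/1630 = 0.5046 d, or 12.11 h.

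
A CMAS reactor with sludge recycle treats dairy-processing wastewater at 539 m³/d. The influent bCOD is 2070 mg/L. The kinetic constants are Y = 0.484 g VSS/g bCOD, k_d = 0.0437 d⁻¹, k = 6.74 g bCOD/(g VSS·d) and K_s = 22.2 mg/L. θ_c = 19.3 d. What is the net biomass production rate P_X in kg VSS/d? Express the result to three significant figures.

P_X ≈ 293 kg VSS/d

For a completely mixed reactor with recycle the Lawrence–McCarty relation gives S = K_s·(1 + k_d·θ_c) / [θ_c·(Y·k − k_d) − 1] = 22.2 × (1 + 0.0437 × 19.3) / [19.3 × (0.484 × 6.74 − 0.0437) − 1] = 40.92 / 61.12 = 0.6696 mg/L.
Correct the yield for decay: Y_obs = Y/(1 + k_d θ_c) = 0.484 / (1 + 0.0437 × 19.3) = 0.484 / 1.843 = 0.2626.
Substrate removed = Q·(S₀ − S) = 539 m³/d × (2070 − 0.670) g/m³ = 1.12×10^6 g/d = 1115 kg/d.
Biomass produced: P_X = Y_obs·Q·ΔS = 0.2626 × 1115 ≈ 292.8 kg VSS/d.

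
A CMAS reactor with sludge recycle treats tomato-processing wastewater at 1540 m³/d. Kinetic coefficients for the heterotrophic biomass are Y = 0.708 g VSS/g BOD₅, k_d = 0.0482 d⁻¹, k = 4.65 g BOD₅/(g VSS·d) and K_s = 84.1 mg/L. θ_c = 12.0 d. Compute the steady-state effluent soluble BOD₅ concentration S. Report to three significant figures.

S ≈ 3.50 mg/L

Effluent substrate depends only on kinetics and SRT: S = K_s(1 + k_d θ_c) / [θ_c(Yk − k_d) − 1] = 84.1 × (1 + 0.0482 × 12.0) / [12.0 × (0.708 × 4.65 − 0.0482) − 1] = 132.7 / 37.93 = 3.500 mg/L.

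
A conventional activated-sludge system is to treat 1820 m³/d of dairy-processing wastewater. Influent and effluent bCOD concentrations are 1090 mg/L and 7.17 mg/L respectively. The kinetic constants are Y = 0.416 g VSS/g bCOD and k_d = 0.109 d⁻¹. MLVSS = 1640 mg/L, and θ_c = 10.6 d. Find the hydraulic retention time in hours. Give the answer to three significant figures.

τ ≈ 32.4 h

From the SRT design equation V = Y Q (S₀−S) θ_c / [X (1 + k_d θ_c)] = 0.416 × 1820 × (1090 − 7.17) × 10.6 / [1640 × (1 + 0.109 × 10.6)] = 8.69×10^6 / 3535 = 2458 m³.
HRT = V/Q = 2458 m³ / 1820 m³·d⁻¹ = 1.351 d × 24 = 32.42 h.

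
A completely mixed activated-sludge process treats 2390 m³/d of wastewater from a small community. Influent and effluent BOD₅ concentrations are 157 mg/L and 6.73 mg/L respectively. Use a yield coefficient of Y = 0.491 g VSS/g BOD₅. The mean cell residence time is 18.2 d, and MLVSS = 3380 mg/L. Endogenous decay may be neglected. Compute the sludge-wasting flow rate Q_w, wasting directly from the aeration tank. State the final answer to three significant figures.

Q_w ≈ 52.2 m³/d

V·X = Y·Q·ΔS·θ_c gives V = 0.491 × 2390 × (157 − 6.73) × 18.2 / 3380 = 949.5 m³.
With mixed-liquor wasting, θ_c = V/Q_w, so Q_w = V/θ_c = 949.5/18.2 = 52.17 m³/d.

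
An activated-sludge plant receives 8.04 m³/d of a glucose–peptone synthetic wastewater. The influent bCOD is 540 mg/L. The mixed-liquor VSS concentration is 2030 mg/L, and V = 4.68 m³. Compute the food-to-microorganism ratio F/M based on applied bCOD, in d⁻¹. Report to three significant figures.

F/M ≈ 0.457 d⁻¹

F/M = applied load / biomass = Q·S₀/(V·X) = 8.04 × 540 / (4.680 × 2030) = 0.4570 d⁻¹.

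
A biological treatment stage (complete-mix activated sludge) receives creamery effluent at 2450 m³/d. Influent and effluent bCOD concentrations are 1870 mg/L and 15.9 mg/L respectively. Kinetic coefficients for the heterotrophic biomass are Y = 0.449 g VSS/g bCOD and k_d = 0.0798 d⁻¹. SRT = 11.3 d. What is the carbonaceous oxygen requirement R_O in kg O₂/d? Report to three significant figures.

R_O ≈ 3020 kg O₂/d

Observed yield with endogenous decay: Y_obs = Y / (1 + k_d·θ_c) = 0.449 / (1 + 0.0798 × 11.3) = 0.449 / 1.902 = 0.2361 g VSS/g bCOD.
Q·(S₀ − S) = 2450 × (1870 − 15.9) × 10⁻³ = 4543 kg/d removed.
Net sludge production P_X = 0.2361 × 4543 = 1072 kg VSS/d.
R_O = Q·(S₀ − S) − 1.42·P_X = 4543 − 1.42 × 1072 = 3020 kg O₂/d.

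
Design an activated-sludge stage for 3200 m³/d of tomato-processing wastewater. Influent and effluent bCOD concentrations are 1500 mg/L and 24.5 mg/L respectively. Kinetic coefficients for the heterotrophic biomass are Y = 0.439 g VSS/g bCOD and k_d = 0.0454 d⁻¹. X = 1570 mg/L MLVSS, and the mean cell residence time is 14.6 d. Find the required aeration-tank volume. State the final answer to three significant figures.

V ≈ 11600 m³

Steady-state biomass mass balance: V·X·(1 + k_d·θ_c) = Y·Q·(S₀ − S)·θ_c, so V = 0.439 × 3200 × (1500 − 24.5) × 14.6 / [1570 × (1 + 0.0454 × 14.6)] = 3.03×10^7 / 2611 = 11592 m³.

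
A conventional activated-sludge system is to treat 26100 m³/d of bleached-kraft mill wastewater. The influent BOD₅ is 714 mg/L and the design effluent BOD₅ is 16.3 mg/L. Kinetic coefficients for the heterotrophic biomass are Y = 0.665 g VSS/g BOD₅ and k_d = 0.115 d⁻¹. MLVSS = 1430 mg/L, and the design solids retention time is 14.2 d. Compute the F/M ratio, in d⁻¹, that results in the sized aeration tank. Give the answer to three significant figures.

Steady-state biomass mass balance: V·X·(1 + k_d·θ_c) = Y·Q·(S₀ − S)·θ_c, so V = 0.665 × 26100 × (714 − 16.3) × 14.2 / [1430 × (1 + 0.115 × 14.2)] = 1.72×10^8 / 3765 = 45670 m³.
F/M = Q·S₀ / (V·X) = 26100 × 714 / (45670 × 1430) = 0.2853 g BOD₅·(g VSS·d)⁻¹.

F/M ≈ 0.285 d⁻¹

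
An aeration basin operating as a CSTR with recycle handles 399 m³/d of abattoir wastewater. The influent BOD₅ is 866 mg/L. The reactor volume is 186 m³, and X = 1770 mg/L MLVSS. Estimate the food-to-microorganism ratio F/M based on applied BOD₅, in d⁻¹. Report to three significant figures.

F/M = applied load / biomass = Q·S₀/(V·X) = 399 × 866 / (186.0 × 1770) = 1.050 d⁻¹.

F/M ≈ 1.05 d⁻¹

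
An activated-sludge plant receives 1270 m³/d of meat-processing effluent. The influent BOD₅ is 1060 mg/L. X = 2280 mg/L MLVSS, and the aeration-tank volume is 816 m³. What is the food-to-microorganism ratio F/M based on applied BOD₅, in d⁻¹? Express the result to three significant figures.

F/M ≈ 0.724 d⁻¹

F/M = Q·S₀ / (V·X) = 1270 × 1060 / (816.0 × 2280) = 0.7236 g BOD₅·(g VSS·d)⁻¹.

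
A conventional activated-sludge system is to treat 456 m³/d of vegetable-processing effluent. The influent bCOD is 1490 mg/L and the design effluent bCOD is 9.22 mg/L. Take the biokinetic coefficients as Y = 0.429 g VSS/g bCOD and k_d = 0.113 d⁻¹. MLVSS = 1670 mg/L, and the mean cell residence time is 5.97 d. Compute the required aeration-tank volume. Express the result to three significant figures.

V ≈ 618 m³

Steady-state biomass mass balance: V·X·(1 + k_d·θ_c) = Y·Q·(S₀ − S)·θ_c, so V = 0.429 × 456 × (1490 − 9.22) × 5.97 / [1670 × (1 + 0.113 × 5.97)] = 1.73×10^6 / 2797 = 618.4 m³.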